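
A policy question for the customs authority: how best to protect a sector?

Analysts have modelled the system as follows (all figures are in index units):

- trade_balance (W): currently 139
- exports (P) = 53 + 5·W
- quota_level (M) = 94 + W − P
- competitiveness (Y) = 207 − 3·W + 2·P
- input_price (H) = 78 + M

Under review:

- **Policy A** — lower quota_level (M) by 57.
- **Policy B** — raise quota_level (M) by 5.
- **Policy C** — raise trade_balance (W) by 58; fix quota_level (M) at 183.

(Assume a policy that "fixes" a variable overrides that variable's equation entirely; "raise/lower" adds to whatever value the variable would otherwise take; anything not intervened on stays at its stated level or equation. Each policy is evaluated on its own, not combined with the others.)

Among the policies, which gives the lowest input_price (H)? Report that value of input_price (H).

Policy A (M − 57):
  W = 139
  P = 53 + 5·139 = 748
  M = 94 + 139 − 748 (−57 from intervention) = -572
  H = 78 + (-572) = -494
Policy B (M + 5):
  W = 139
  P = 53 + 5·139 = 748
  M = 94 + 139 − 748 (+5 from intervention) = -510
  H = 78 + (-510) = -432
Policy C (W + 58, M := 183):
  W = 139 + 58 = 197
  P = 53 + 5·197 = 1038
  M = 183
  H = 78 + 183 = 261
Comparing — Policy A: H=-494, Policy B: H=-432, Policy C: H=261. Lowest is -494 (Policy A).

-494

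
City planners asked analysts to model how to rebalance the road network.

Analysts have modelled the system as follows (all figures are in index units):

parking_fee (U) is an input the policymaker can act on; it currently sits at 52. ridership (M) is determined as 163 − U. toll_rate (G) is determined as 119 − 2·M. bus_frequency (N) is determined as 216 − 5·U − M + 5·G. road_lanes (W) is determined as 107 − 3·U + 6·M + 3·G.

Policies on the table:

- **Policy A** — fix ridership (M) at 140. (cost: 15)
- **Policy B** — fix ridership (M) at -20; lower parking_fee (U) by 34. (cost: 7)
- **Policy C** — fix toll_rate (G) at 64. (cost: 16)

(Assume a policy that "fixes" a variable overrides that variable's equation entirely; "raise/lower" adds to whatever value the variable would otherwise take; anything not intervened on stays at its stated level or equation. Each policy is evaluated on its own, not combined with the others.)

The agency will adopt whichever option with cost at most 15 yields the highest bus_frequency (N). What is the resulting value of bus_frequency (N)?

Policy A (M := 140):
  U = 52
  M = 140
  G = 119 − 2·140 = -161
  N = 216 − 5·52 − 140 + 5·(-161) = -989
Policy B (M := -20, U − 34):
  U = 52 − 34 = 18
  M = -20
  G = 119 − 2·(-20) = 159
  N = 216 − 5·18 − (-20) + 5·159 = 941
Comparing — Policy A: N=-989, Policy B: N=941. Highest is 941 (Policy B).

941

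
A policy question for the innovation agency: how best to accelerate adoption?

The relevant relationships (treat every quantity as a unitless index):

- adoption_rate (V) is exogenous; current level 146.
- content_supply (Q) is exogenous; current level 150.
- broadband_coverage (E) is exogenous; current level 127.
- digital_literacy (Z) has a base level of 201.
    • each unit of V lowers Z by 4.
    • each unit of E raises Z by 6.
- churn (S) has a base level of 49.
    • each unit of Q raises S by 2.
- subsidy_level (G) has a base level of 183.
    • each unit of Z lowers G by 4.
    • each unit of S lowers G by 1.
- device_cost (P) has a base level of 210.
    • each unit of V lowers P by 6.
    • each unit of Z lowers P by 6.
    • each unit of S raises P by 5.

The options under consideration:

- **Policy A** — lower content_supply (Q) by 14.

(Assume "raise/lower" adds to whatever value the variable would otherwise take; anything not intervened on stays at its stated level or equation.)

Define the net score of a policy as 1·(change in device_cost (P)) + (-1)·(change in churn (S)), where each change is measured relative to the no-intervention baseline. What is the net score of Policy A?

Baseline:
  V = 146
  Q = 150
  E = 127
  Z = 201 − 4·146 + 6·127 = 379
  S = 49 + 2·150 = 349
  P = 210 − 6·146 − 6·379 + 5·349 = -1195
Policy A (Q − 14):
  V = 146
  Q = 150 − 14 = 136
  E = 127
  Z = 201 − 4·146 + 6·127 = 379
  S = 49 + 2·136 = 321
  P = 210 − 6·146 − 6·379 + 5·321 = -1335
ΔP = -1335 − (-1195) = -140; ΔS = 321 − 349 = -28
Score = 1·(-140) + (-1)·(-28) = -112

-112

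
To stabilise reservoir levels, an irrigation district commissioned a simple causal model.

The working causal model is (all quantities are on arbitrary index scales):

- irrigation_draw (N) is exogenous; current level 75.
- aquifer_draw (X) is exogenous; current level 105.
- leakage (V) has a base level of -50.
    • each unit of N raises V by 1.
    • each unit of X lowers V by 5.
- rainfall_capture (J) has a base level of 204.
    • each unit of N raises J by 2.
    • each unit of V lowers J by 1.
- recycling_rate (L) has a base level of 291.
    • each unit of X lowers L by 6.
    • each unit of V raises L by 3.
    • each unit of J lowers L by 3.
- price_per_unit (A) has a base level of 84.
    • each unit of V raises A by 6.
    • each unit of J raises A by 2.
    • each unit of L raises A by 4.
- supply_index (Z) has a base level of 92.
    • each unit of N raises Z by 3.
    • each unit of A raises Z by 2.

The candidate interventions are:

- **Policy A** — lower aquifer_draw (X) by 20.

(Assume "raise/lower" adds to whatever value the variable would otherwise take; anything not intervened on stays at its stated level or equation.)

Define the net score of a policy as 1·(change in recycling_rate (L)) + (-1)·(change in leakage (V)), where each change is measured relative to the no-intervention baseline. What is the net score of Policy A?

Baseline:
  N = 75
  X = 105
  V = -50 + 75 − 5·105 = -500
  J = 204 + 2·75 − (-500) = 854
  L = 291 − 6·105 + 3·(-500) − 3·854 = -4401
Policy A (X − 20):
  N = 75
  X = 105 − 20 = 85
  V = -50 + 75 − 5·85 = -400
  J = 204 + 2·75 − (-400) = 754
  L = 291 − 6·85 + 3·(-400) − 3·754 = -3681
ΔL = -3681 − (-4401) = 720; ΔV = -400 − (-500) = 100
Score = 1·720 + (-1)·100 = 620

620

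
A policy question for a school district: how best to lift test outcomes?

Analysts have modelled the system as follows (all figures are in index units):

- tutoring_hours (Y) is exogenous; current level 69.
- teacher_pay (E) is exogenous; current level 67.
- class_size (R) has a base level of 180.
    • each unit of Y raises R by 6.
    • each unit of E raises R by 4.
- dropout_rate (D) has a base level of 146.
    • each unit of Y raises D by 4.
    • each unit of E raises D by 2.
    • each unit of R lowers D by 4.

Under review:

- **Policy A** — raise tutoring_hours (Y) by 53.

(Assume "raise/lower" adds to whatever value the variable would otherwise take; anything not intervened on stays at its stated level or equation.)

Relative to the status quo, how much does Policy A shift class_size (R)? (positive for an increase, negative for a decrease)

318

Baseline:
  Y = 69
  E = 67
  R = 180 + 6·69 + 4·67 = 862
Policy A (Y + 53):
  Y = 69 + 53 = 122
  E = 67
  R = 180 + 6·122 + 4·67 = 1180
Change in R: 1180 − 862 = 318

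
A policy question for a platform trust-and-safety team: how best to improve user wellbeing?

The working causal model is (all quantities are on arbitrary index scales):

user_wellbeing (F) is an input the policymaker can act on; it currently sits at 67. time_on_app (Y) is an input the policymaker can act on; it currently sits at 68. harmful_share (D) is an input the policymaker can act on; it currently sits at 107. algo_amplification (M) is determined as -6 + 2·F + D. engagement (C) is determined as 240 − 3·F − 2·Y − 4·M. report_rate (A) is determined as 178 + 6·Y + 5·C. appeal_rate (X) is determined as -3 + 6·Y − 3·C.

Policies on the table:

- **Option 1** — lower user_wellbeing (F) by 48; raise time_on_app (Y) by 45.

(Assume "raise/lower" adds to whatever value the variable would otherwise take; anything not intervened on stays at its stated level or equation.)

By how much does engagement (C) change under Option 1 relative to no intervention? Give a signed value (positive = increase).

438

Baseline:
  F = 67
  Y = 68
  D = 107
  M = -6 + 2·67 + 107 = 235
  C = 240 − 3·67 − 2·68 − 4·235 = -1037
Option 1 (F − 48, Y + 45):
  F = 67 − 48 = 19
  Y = 68 + 45 = 113
  D = 107
  M = -6 + 2·19 + 107 = 139
  C = 240 − 3·19 − 2·113 − 4·139 = -599
Change in C: -599 − (-1037) = 438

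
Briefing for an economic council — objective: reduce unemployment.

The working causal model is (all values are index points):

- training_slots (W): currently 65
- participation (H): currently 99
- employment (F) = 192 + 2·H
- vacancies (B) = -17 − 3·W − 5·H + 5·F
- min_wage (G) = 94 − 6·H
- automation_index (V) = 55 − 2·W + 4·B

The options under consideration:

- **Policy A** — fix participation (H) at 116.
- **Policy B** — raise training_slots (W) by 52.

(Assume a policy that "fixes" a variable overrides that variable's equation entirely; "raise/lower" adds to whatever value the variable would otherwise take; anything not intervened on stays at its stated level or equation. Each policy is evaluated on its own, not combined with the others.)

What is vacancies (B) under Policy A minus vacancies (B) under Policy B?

Policy A (H := 116):
  W = 65
  H = 116
  F = 192 + 2·116 = 424
  B = -17 − 3·65 − 5·116 + 5·424 = 1328
Policy B (W + 52):
  W = 65 + 52 = 117
  H = 99
  F = 192 + 2·99 = 390
  B = -17 − 3·117 − 5·99 + 5·390 = 1087
B: 1328 − 1087 = 241

241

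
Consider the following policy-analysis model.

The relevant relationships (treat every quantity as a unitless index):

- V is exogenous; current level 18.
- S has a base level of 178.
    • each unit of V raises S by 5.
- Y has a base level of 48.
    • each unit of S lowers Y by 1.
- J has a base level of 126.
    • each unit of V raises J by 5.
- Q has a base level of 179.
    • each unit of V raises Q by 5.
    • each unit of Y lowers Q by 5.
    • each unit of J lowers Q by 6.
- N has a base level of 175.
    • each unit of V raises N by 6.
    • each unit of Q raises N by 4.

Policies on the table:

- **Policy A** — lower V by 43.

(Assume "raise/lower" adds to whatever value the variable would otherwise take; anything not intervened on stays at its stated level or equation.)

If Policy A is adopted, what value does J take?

1

Policy A (V − 43):
  V = 18 − 43 = -25
  J = 126 + 5·(-25) = 1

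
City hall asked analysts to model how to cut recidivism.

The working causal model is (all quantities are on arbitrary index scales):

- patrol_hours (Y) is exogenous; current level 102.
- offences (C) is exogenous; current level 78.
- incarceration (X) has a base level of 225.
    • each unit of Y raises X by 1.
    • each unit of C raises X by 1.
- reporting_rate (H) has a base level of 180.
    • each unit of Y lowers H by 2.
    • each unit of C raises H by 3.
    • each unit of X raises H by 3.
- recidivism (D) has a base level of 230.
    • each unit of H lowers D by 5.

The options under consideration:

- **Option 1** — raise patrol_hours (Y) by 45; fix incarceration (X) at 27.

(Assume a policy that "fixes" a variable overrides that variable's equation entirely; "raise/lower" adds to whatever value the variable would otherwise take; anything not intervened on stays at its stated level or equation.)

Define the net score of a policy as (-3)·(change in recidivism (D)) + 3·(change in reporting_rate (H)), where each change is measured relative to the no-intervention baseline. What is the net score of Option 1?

Baseline:
  Y = 102
  C = 78
  X = 225 + 102 + 78 = 405
  H = 180 − 2·102 + 3·78 + 3·405 = 1425
  D = 230 − 5·1425 = -6895
Option 1 (Y + 45, X := 27):
  Y = 102 + 45 = 147
  C = 78
  X = 27
  H = 180 − 2·147 + 3·78 + 3·27 = 201
  D = 230 − 5·201 = -775
ΔD = -775 − (-6895) = 6120; ΔH = 201 − 1425 = -1224
Score = (-3)·6120 + 3·(-1224) = -22032

-22032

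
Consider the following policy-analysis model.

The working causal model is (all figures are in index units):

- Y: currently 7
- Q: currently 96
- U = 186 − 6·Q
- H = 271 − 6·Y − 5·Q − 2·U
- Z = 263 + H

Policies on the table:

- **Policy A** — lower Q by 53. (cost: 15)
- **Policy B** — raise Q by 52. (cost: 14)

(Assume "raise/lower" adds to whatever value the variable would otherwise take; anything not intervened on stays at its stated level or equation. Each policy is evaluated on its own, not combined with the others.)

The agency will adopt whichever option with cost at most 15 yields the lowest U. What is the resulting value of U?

Policy A (Q − 53):
  Q = 96 − 53 = 43
  U = 186 − 6·43 = -72
Policy B (Q + 52):
  Q = 96 + 52 = 148
  U = 186 − 6·148 = -702
Comparing — Policy A: U=-72, Policy B: U=-702. Lowest is -702 (Policy B).

-702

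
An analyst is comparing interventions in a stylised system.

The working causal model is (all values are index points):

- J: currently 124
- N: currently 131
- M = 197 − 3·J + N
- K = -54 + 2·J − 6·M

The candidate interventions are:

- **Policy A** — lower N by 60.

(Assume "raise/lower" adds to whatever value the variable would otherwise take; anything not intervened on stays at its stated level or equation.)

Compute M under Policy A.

Policy A (N − 60):
  J = 124
  N = 131 − 60 = 71
  M = 197 − 3·124 + 71 = -104

-104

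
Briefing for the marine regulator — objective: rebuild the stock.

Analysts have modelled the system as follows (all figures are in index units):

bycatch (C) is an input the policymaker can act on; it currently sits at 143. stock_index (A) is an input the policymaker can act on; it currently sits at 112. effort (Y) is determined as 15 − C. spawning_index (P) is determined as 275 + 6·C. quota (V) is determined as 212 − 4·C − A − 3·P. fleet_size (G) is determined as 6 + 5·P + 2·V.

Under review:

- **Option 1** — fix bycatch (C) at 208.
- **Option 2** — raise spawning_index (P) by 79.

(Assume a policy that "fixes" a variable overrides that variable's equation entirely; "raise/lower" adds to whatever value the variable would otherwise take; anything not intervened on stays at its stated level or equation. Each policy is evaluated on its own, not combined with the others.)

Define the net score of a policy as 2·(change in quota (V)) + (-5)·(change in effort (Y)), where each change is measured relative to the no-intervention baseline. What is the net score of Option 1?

Baseline:
  C = 143
  A = 112
  Y = 15 − 143 = -128
  P = 275 + 6·143 = 1133
  V = 212 − 4·143 − 112 − 3·1133 = -3871
Option 1 (C := 208):
  C = 208
  A = 112
  Y = 15 − 208 = -193
  P = 275 + 6·208 = 1523
  V = 212 − 4·208 − 112 − 3·1523 = -5301
ΔV = -5301 − (-3871) = -1430; ΔY = -193 − (-128) = -65
Score = 2·(-1430) + (-5)·(-65) = -2535

-2535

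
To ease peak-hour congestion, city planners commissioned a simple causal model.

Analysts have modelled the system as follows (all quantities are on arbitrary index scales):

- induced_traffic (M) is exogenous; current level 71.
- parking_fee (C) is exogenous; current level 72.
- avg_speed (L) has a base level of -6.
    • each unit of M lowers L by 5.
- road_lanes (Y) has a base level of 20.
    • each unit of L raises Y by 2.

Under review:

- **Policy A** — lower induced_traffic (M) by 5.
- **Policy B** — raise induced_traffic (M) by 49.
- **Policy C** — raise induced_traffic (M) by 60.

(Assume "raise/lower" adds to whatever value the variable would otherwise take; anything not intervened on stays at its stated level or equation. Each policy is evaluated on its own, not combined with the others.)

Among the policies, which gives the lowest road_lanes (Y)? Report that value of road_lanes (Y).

Policy A (M − 5):
  M = 71 − 5 = 66
  L = -6 − 5·66 = -336
  Y = 20 + 2·(-336) = -652
Policy B (M + 49):
  M = 71 + 49 = 120
  L = -6 − 5·120 = -606
  Y = 20 + 2·(-606) = -1192
Policy C (M + 60):
  M = 71 + 60 = 131
  L = -6 − 5·131 = -661
  Y = 20 + 2·(-661) = -1302
Comparing — Policy A: Y=-652, Policy B: Y=-1192, Policy C: Y=-1302. Lowest is -1302 (Policy C).

-1302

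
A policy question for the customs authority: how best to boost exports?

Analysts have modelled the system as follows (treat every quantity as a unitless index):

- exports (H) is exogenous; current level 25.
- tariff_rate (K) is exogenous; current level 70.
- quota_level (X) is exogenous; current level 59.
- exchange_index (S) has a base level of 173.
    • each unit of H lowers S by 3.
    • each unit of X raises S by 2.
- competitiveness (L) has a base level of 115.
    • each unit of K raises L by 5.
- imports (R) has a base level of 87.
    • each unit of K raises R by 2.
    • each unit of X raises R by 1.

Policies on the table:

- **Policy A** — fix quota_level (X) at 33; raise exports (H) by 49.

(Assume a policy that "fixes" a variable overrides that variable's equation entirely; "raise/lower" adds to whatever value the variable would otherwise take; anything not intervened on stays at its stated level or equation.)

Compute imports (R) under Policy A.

Policy A (X := 33, H + 49):
  K = 70
  X = 33
  R = 87 + 2·70 + 33 = 260

260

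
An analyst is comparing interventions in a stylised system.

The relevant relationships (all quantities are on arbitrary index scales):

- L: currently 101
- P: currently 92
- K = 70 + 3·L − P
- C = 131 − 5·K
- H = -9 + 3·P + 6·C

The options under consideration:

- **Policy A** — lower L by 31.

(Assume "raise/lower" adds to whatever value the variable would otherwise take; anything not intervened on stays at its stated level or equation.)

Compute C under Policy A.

-809

Policy A (L − 31):
  L = 101 − 31 = 70
  P = 92
  K = 70 + 3·70 − 92 = 188
  C = 131 − 5·188 = -809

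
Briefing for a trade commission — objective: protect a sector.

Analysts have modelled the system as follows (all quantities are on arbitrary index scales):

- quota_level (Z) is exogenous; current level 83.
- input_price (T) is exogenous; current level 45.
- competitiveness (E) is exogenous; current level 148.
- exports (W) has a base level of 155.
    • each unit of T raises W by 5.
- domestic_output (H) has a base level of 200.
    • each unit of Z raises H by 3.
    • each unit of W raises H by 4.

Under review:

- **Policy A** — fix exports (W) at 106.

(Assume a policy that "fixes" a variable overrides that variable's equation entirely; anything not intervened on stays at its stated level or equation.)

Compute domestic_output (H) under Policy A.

Policy A (W := 106):
  Z = 83
  T = 45
  W = 106
  H = 200 + 3·83 + 4·106 = 873

873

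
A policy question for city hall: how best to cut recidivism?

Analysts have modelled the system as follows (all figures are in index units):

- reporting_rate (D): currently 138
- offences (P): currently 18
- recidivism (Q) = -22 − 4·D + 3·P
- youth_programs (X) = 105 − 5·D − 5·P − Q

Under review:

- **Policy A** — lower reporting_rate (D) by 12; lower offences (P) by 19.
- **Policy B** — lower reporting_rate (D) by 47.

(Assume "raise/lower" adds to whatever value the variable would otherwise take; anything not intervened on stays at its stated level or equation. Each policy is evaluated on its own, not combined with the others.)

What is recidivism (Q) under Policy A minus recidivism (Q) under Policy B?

Policy A (D − 12, P − 19):
  D = 138 − 12 = 126
  P = 18 − 19 = -1
  Q = -22 − 4·126 + 3·(-1) = -529
Policy B (D − 47):
  D = 138 − 47 = 91
  P = 18
  Q = -22 − 4·91 + 3·18 = -332
Q: -529 − (-332) = -197

-197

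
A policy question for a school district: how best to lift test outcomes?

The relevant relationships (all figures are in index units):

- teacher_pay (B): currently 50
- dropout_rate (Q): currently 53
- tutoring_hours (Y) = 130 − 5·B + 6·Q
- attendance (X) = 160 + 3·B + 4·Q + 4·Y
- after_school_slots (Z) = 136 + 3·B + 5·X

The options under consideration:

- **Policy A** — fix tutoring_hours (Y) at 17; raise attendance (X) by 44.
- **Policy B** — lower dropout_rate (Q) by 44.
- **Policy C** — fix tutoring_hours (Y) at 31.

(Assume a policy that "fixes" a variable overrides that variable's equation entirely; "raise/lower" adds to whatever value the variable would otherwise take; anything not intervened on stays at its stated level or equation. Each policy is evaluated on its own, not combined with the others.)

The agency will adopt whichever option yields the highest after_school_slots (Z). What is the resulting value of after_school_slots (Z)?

Policy A (Y := 17, X + 44):
  B = 50
  Q = 53
  Y = 17
  X = 160 + 3·50 + 4·53 + 4·17 (+44 from intervention) = 634
  Z = 136 + 3·50 + 5·634 = 3456
Policy B (Q − 44):
  B = 50
  Q = 53 − 44 = 9
  Y = 130 − 5·50 + 6·9 = -66
  X = 160 + 3·50 + 4·9 + 4·(-66) = 82
  Z = 136 + 3·50 + 5·82 = 696
Policy C (Y := 31):
  B = 50
  Q = 53
  Y = 31
  X = 160 + 3·50 + 4·53 + 4·31 = 646
  Z = 136 + 3·50 + 5·646 = 3516
Comparing — Policy A: Z=3456, Policy B: Z=696, Policy C: Z=3516. Highest is 3516 (Policy C).

3516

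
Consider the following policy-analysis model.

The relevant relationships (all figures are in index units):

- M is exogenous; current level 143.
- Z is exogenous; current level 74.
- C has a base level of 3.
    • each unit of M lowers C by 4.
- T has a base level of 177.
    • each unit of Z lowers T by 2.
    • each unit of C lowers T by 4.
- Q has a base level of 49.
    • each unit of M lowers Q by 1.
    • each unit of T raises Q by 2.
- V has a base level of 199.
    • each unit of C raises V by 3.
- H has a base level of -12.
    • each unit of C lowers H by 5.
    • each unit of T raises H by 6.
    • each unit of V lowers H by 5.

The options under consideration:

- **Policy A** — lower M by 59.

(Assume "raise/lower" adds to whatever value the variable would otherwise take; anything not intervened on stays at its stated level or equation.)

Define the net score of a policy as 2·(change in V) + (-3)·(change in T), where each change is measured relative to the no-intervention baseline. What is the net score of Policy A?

Baseline:
  M = 143
  Z = 74
  C = 3 − 4·143 = -569
  T = 177 − 2·74 − 4·(-569) = 2305
  V = 199 + 3·(-569) = -1508
Policy A (M − 59):
  M = 143 − 59 = 84
  Z = 74
  C = 3 − 4·84 = -333
  T = 177 − 2·74 − 4·(-333) = 1361
  V = 199 + 3·(-333) = -800
ΔV = -800 − (-1508) = 708; ΔT = 1361 − 2305 = -944
Score = 2·708 + (-3)·(-944) = 4248

4248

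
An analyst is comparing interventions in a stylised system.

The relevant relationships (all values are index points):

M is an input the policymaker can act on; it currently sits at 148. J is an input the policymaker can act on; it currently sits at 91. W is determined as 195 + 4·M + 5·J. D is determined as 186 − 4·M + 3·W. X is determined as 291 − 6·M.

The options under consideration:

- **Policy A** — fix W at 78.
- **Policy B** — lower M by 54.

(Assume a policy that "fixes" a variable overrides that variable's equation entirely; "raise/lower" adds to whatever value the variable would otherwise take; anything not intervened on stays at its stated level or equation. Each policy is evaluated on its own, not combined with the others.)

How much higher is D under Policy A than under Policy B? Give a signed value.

Policy A (W := 78):
  M = 148
  J = 91
  W = 78
  D = 186 − 4·148 + 3·78 = -172
Policy B (M − 54):
  M = 148 − 54 = 94
  J = 91
  W = 195 + 4·94 + 5·91 = 1026
  D = 186 − 4·94 + 3·1026 = 2888
D: -172 − 2888 = -3060

-3060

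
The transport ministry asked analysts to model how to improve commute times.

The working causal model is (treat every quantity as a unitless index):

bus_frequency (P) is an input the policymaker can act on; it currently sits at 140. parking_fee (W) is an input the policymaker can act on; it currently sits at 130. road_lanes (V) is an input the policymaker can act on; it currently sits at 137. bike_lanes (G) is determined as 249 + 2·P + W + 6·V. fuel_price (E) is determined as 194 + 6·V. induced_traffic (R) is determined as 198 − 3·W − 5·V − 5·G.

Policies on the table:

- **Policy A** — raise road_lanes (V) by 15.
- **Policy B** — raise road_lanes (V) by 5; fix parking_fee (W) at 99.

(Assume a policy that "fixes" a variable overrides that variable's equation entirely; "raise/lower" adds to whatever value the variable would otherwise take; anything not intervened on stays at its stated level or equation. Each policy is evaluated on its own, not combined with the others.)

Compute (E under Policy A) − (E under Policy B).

Policy A (V + 15):
  V = 137 + 15 = 152
  E = 194 + 6·152 = 1106
Policy B (V + 5, W := 99):
  V = 137 + 5 = 142
  E = 194 + 6·142 = 1046
E: 1106 − 1046 = 60

60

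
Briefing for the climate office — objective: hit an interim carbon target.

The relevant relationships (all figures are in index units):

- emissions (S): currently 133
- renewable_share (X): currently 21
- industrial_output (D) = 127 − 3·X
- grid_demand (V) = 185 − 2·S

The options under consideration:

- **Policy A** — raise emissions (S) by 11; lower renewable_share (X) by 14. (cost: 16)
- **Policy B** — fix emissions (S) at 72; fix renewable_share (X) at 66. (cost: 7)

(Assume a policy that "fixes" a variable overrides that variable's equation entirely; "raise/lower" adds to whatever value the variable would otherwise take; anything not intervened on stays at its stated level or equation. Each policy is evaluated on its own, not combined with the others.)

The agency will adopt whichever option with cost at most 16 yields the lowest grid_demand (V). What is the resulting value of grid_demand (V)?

Policy A (S + 11, X − 14):
  S = 133 + 11 = 144
  V = 185 − 2·144 = -103
Policy B (S := 72, X := 66):
  S = 72
  V = 185 − 2·72 = 41
Comparing — Policy A: V=-103, Policy B: V=41. Lowest is -103 (Policy A).

-103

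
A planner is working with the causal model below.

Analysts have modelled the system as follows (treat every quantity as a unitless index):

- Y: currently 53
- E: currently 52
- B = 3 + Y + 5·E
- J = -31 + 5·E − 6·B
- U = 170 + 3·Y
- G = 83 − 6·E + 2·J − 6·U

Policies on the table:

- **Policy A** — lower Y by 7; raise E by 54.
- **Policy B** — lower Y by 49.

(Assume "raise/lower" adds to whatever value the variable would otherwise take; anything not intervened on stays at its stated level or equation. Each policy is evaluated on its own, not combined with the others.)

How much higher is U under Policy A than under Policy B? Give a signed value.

Policy A (Y − 7, E + 54):
  Y = 53 − 7 = 46
  U = 170 + 3·46 = 308
Policy B (Y − 49):
  Y = 53 − 49 = 4
  U = 170 + 3·4 = 182
U: 308 − 182 = 126

126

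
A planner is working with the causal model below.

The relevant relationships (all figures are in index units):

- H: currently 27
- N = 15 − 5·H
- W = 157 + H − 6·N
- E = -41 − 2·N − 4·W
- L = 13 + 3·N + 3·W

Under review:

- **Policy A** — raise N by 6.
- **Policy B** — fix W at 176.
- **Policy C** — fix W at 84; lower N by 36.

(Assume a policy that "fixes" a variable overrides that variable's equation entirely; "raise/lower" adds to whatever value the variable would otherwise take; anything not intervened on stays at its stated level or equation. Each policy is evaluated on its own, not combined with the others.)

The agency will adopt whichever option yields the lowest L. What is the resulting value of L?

Policy A (N + 6):
  H = 27
  N = 15 − 5·27 (+6 from intervention) = -114
  W = 157 + 27 − 6·(-114) = 868
  L = 13 + 3·(-114) + 3·868 = 2275
Policy B (W := 176):
  H = 27
  N = 15 − 5·27 = -120
  W = 176
  L = 13 + 3·(-120) + 3·176 = 181
Policy C (W := 84, N − 36):
  H = 27
  N = 15 − 5·27 (−36 from intervention) = -156
  W = 84
  L = 13 + 3·(-156) + 3·84 = -203
Comparing — Policy A: L=2275, Policy B: L=181, Policy C: L=-203. Lowest is -203 (Policy C).

-203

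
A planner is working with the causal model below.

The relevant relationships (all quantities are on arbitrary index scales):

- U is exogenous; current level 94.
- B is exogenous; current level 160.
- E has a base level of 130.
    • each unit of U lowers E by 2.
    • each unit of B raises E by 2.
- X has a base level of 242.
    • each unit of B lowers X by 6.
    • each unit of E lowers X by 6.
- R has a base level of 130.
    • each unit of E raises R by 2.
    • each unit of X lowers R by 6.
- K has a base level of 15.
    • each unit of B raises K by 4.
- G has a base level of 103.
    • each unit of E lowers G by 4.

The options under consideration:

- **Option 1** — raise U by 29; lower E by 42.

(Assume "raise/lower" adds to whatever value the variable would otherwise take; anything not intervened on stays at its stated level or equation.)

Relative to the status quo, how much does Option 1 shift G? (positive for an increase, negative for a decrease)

Baseline:
  U = 94
  B = 160
  E = 130 − 2·94 + 2·160 = 262
  G = 103 − 4·262 = -945
Option 1 (U + 29, E − 42):
  U = 94 + 29 = 123
  B = 160
  E = 130 − 2·123 + 2·160 (−42 from intervention) = 162
  G = 103 − 4·162 = -545
Change in G: -545 − (-945) = 400

400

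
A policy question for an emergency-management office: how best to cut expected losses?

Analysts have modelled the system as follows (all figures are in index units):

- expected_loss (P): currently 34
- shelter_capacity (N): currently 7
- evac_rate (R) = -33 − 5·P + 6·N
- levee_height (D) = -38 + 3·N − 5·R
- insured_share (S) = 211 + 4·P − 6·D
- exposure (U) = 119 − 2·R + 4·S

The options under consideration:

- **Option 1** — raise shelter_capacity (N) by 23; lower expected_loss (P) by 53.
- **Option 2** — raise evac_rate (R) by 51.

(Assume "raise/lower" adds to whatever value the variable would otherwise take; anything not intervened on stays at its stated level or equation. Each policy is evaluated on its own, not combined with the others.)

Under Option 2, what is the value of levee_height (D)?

533

Option 2 (R + 51):
  P = 34
  N = 7
  R = -33 − 5·34 + 6·7 (+51 from intervention) = -110
  D = -38 + 3·7 − 5·(-110) = 533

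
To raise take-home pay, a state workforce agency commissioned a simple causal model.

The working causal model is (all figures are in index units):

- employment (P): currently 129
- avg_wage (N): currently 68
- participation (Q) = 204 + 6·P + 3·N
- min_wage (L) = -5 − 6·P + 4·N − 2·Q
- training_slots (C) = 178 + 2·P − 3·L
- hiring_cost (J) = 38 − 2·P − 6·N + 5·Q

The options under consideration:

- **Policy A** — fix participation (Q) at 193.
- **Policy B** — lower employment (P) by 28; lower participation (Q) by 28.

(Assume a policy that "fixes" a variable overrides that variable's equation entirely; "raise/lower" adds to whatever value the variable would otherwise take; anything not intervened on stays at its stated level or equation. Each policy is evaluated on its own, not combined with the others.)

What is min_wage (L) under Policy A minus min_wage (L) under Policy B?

1418

Policy A (Q := 193):
  P = 129
  N = 68
  Q = 193
  L = -5 − 6·129 + 4·68 − 2·193 = -893
Policy B (P − 28, Q − 28):
  P = 129 − 28 = 101
  N = 68
  Q = 204 + 6·101 + 3·68 (−28 from intervention) = 986
  L = -5 − 6·101 + 4·68 − 2·986 = -2311
L: -893 − (-2311) = 1418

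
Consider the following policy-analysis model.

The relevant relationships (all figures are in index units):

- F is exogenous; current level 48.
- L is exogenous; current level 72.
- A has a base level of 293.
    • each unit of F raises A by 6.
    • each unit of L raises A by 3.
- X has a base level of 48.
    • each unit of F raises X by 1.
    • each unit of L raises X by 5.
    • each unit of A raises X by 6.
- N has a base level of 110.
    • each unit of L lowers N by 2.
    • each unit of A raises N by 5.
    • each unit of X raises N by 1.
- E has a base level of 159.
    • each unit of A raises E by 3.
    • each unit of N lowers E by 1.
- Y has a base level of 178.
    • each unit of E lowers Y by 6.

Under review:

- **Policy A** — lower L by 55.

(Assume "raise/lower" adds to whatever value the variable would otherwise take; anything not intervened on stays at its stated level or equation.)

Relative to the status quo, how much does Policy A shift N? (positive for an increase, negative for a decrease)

-1980

Baseline:
  F = 48
  L = 72
  A = 293 + 6·48 + 3·72 = 797
  X = 48 + 48 + 5·72 + 6·797 = 5238
  N = 110 − 2·72 + 5·797 + 5238 = 9189
Policy A (L − 55):
  F = 48
  L = 72 − 55 = 17
  A = 293 + 6·48 + 3·17 = 632
  X = 48 + 48 + 5·17 + 6·632 = 3973
  N = 110 − 2·17 + 5·632 + 3973 = 7209
Change in N: 7209 − 9189 = -1980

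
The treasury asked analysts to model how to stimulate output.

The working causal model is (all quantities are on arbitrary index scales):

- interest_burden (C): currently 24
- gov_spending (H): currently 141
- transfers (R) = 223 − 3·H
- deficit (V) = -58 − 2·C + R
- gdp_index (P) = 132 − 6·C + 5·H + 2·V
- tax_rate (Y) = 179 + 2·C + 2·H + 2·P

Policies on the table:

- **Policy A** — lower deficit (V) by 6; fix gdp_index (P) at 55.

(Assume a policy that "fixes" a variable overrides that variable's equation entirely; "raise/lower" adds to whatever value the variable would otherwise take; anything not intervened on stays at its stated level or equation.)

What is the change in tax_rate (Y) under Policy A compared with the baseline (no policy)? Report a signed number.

-52

Baseline:
  C = 24
  H = 141
  R = 223 − 3·141 = -200
  V = -58 − 2·24 + (-200) = -306
  P = 132 − 6·24 + 5·141 + 2·(-306) = 81
  Y = 179 + 2·24 + 2·141 + 2·81 = 671
Policy A (V − 6, P := 55):
  C = 24
  H = 141
  R = 223 − 3·141 = -200
  V = -58 − 2·24 + (-200) (−6 from intervention) = -312
  P = 55
  Y = 179 + 2·24 + 2·141 + 2·55 = 619
Change in Y: 619 − 671 = -52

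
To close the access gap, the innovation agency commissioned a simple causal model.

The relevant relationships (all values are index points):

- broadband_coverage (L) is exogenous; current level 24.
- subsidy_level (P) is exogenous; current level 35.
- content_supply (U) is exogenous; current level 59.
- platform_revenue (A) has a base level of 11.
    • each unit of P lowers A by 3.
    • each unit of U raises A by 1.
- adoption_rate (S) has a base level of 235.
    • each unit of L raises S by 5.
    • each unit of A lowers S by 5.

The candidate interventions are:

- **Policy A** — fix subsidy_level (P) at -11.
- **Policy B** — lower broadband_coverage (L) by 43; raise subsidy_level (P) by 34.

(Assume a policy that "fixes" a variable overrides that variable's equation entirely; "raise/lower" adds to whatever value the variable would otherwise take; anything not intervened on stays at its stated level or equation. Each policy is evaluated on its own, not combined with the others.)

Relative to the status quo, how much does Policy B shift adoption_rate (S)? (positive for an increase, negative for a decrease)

295

Baseline:
  L = 24
  P = 35
  U = 59
  A = 11 − 3·35 + 59 = -35
  S = 235 + 5·24 − 5·(-35) = 530
Policy B (L − 43, P + 34):
  L = 24 − 43 = -19
  P = 35 + 34 = 69
  U = 59
  A = 11 − 3·69 + 59 = -137
  S = 235 + 5·(-19) − 5·(-137) = 825
Change in S: 825 − 530 = 295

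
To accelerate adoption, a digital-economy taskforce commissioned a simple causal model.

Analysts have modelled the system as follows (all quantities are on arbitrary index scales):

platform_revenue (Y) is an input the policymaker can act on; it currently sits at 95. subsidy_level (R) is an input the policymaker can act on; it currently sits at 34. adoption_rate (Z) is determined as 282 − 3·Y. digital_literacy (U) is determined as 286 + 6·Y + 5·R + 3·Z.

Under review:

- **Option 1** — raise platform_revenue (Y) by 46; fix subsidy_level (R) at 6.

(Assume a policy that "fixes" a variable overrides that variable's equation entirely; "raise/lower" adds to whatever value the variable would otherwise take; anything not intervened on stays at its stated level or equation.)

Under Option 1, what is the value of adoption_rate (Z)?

Option 1 (Y + 46, R := 6):
  Y = 95 + 46 = 141
  Z = 282 − 3·141 = -141

-141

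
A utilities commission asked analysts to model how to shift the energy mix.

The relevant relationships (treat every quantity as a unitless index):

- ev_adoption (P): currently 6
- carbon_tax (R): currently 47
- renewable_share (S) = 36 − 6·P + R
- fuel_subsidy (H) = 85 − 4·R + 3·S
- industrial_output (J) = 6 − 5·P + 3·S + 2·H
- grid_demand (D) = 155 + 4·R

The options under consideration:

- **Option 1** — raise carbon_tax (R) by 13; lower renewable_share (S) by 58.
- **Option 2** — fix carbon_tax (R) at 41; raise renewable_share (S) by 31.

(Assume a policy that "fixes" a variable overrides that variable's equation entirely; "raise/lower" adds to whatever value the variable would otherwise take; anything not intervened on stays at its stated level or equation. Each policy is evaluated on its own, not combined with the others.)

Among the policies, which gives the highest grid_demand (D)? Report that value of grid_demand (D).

395

Option 1 (R + 13, S − 58):
  R = 47 + 13 = 60
  D = 155 + 4·60 = 395
Option 2 (R := 41, S + 31):
  R = 41
  D = 155 + 4·41 = 319
Comparing — Option 1: D=395, Option 2: D=319. Highest is 395 (Option 1).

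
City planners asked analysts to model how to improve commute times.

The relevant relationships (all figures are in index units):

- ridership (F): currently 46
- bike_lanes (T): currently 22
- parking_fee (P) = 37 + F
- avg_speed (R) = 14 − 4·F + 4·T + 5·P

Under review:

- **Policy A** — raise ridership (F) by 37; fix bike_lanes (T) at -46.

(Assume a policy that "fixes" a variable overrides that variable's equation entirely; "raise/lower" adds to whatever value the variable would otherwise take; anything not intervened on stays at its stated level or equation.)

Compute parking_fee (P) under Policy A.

120

Policy A (F + 37, T := -46):
  F = 46 + 37 = 83
  P = 37 + 83 = 120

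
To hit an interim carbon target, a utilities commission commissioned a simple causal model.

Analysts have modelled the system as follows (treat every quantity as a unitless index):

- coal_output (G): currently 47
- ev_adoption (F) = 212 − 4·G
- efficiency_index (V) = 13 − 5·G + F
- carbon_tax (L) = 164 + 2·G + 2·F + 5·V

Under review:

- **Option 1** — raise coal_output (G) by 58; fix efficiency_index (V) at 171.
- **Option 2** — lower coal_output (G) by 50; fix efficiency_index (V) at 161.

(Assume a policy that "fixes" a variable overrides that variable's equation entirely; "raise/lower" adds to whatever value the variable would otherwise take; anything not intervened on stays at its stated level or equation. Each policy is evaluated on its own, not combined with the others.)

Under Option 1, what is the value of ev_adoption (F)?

-208

Option 1 (G + 58, V := 171):
  G = 47 + 58 = 105
  F = 212 − 4·105 = -208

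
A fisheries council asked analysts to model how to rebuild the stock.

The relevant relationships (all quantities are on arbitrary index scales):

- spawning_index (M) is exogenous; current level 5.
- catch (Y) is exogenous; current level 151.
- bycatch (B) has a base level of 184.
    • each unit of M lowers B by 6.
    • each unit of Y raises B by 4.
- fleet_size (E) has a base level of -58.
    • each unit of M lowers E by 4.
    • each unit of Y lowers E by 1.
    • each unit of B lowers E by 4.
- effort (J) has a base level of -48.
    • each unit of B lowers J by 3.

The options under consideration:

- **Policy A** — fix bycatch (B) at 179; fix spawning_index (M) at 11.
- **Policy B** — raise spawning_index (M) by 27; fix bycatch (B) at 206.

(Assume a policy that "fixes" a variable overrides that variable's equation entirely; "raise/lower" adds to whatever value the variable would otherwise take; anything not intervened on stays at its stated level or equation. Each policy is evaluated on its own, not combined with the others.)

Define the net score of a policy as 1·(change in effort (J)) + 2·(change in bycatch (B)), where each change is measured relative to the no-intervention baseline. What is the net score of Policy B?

552

Baseline:
  M = 5
  Y = 151
  B = 184 − 6·5 + 4·151 = 758
  J = -48 − 3·758 = -2322
Policy B (M + 27, B := 206):
  M = 5 + 27 = 32
  Y = 151
  B = 206
  J = -48 − 3·206 = -666
ΔJ = -666 − (-2322) = 1656; ΔB = 206 − 758 = -552
Score = 1·1656 + 2·(-552) = 552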